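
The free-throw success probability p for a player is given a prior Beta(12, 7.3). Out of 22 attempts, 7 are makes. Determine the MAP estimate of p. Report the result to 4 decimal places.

p̂_MAP = 0.4580

Prior: Beta(12, 7.3).
Data: 7 successes in 22 trials. The binomial likelihood contributes p^7(1−p)^15, so the posterior is Beta(12+7, 7.3+15) = Beta(19, 22.3).
For Beta(a, b) with a, b > 1 the mode is (a−1)/(a+b−2) = 18/39.3 ≈ 0.4580.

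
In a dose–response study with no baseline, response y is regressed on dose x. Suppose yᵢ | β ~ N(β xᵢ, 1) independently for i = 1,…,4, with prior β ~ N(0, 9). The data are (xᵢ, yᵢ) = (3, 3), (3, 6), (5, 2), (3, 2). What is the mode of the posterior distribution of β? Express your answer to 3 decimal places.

log p(β | y) = −Σ(yᵢ − βxᵢ)²/(2·1) − β²/(2·9) + const.
Setting the derivative to zero: Σxᵢ(yᵢ − βxᵢ)/1 − β/9 = 0, so β = Σxᵢyᵢ / (Σxᵢ² + σ²/τ²).
Σxᵢyᵢ = 3·3 + 3·6 + 5·2 + 3·2 = 43; Σxᵢ² = 52; σ²/τ² = 1/9.
β̂_MAP = 43 / (52 + 1/9) = 43/(469/9) = 387/469 ≈ 0.825.

β̂_MAP = 0.825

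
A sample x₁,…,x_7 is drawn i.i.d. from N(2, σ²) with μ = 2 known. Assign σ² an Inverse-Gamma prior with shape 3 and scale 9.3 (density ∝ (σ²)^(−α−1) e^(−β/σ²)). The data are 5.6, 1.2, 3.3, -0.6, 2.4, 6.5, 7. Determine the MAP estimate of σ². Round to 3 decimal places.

σ̂²_MAP = 5.737

Sum of squared deviations about the known mean: SS = (5.6−2)² + (1.2−2)² + (3.3−2)² + (-0.6−2)² + (2.4−2)² + (6.5−2)² + (7−2)² = 67.46.
The Normal likelihood contributes (σ²)^(−n/2) exp(−SS/(2σ²)), so the posterior is Inverse-Gamma(α + n/2, β + SS/2) = Inverse-Gamma(6.5, 43.03).
The mode of Inverse-Gamma(a, b) is b/(a+1) = 43.03/7.5 ≈ 5.737.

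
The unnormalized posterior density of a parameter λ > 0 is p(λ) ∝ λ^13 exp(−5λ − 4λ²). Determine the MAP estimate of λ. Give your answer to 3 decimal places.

λ̂_MAP = 1.000

ℓ'(λ) = 13/λ − 5 − 8λ. Setting this to zero and multiplying by λ: 8λ² + 5λ − 13 = 0.
λ = (−5 + √(5² + 4·8·13)) / (2·8) = (−5 + √441) / 16 = (−5 + 21)/16 = 1.
ℓ''(λ) = −13/λ² − 8 < 0, confirming a maximum.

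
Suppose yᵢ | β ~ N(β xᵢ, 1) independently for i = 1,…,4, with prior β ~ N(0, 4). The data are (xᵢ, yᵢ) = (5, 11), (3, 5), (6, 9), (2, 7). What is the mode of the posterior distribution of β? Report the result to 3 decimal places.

log p(β | y) = −Σ(yᵢ − βxᵢ)²/(2·1) − β²/(2·4) + const.
Setting the derivative to zero: Σxᵢ(yᵢ − βxᵢ)/1 − β/4 = 0, so β = Σxᵢyᵢ / (Σxᵢ² + σ²/τ²).
Σxᵢyᵢ = 5·11 + 3·5 + 6·9 + 2·7 = 138; Σxᵢ² = 74; σ²/τ² = 0.25.
β̂_MAP = 138 / (74 + 0.25) = 138/74.25 ≈ 1.859.

β̂_MAP = 1.859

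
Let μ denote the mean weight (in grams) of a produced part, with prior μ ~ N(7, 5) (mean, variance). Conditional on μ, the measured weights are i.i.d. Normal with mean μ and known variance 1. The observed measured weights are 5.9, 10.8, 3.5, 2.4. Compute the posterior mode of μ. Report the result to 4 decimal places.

n = 4; x̄ = (5.9 + 10.8 + 3.5 + 2.4)/4 = 22.6/4 = 5.65.
For a Normal prior and Normal likelihood with known variance, the posterior is Normal; its mode equals its mean, the precision-weighted average.
Prior precision 1/σ₀² = 1/5 = 0.2; data precision n/σ² = 4/1 = 4.
μ̂ = (0.2·7 + 4·5.65) / (0.2 + 4) = 24/4.2 = 40/7 ≈ 5.7143.

μ̂_MAP = 5.7143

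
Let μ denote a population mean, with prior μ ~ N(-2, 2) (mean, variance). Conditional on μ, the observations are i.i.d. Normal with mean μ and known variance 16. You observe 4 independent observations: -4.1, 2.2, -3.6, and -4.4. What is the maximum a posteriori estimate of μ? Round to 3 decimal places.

n = 4; x̄ = ((-4.1) + 2.2 + (-3.6) + (-4.4))/4 = -9.9/4 = -2.475.
For a Normal prior and Normal likelihood with known variance, the posterior is Normal; its mode equals its mean, the precision-weighted average.
Prior precision 1/σ₀² = 1/2 = 0.5; data precision n/σ² = 4/16 = 0.25.
μ̂ = (0.5·(-2) + 0.25·(-2.475)) / (0.5 + 0.25) = (-1.61875)/0.75 = -259/120 ≈ -2.158.

μ̂_MAP = -2.158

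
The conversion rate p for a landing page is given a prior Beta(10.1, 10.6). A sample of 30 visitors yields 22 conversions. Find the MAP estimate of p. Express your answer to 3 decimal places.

p̂_MAP = 0.639

Prior: Beta(10.1, 10.6).
Data: 22 successes in 30 trials. The binomial likelihood contributes p^22(1−p)^8, so the posterior is Beta(10.1+22, 10.6+8) = Beta(32.1, 18.6).
For Beta(a, b) with a, b > 1 the mode is (a−1)/(a+b−2) = 31.1/48.7 ≈ 0.639.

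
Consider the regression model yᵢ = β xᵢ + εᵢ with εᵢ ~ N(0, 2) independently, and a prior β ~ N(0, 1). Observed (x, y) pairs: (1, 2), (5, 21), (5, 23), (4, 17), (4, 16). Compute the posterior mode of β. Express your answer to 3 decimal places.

β̂_MAP = 4.165

log p(β | y) = −Σ(yᵢ − βxᵢ)²/(2·2) − β²/(2·1) + const.
Setting the derivative to zero: Σxᵢ(yᵢ − βxᵢ)/2 − β/1 = 0, so β = Σxᵢyᵢ / (Σxᵢ² + σ²/τ²).
Σxᵢyᵢ = 1·2 + 5·21 + 5·23 + 4·17 + 4·16 = 354; Σxᵢ² = 83; σ²/τ² = 2.
β̂_MAP = 354 / (83 + 2) = 354/85 ≈ 4.165.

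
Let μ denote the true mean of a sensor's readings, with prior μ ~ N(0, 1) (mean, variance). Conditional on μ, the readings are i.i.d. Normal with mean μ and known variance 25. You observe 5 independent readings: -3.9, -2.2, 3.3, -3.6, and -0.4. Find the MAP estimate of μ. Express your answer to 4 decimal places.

n = 5; x̄ = ((-3.9) + (-2.2) + 3.3 + (-3.6) + (-0.4))/5 = -6.8/5 = -1.36.
For a Normal prior and Normal likelihood with known variance, the posterior is Normal; its mode equals its mean, the precision-weighted average.
Prior precision 1/σ₀² = 1/1 = 1; data precision n/σ² = 5/25 = 0.2.
μ̂ = (1·0 + 0.2·(-1.36)) / (1 + 0.2) = (-0.272)/1.2 = -17/75 ≈ -0.2267.

μ̂_MAP = -0.2267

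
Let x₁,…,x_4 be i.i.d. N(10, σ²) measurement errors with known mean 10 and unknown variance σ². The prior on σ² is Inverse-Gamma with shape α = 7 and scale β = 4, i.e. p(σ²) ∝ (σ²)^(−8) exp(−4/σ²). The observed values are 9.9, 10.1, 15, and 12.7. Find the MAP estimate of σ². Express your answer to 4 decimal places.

σ̂²_MAP = 2.0155

Sum of squared deviations about the known mean: SS = (9.9−10)² + (10.1−10)² + (15−10)² + (12.7−10)² = 32.31.
The Normal likelihood contributes (σ²)^(−n/2) exp(−SS/(2σ²)), so the posterior is Inverse-Gamma(α + n/2, β + SS/2) = Inverse-Gamma(9, 20.155).
The mode of Inverse-Gamma(a, b) is b/(a+1) = 20.155/10 ≈ 2.0155.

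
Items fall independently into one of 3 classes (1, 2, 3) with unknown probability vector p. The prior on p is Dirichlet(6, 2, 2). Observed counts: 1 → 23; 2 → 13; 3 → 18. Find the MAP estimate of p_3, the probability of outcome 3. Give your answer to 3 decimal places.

MAP estimate: 0.311

The posterior is Dirichlet(αᵢ + nᵢ) = Dirichlet(29, 15, 20).
For a Dirichlet(a₁,…,a_K) with all aᵢ > 1, the mode has j-th component (aⱼ − 1)/(Σaᵢ − K).
Here Σaᵢ = 64 and K = 3, so p_3 = (20 − 1)/(64 − 3) = 19/61 ≈ 0.311.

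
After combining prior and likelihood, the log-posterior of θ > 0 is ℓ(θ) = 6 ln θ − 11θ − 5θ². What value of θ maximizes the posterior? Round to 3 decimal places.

θ̂_MAP = 0.400

ℓ'(θ) = 6/θ − 11 − 10θ. Setting this to zero and multiplying by θ: 10θ² + 11θ − 6 = 0.
θ = (−11 + √(11² + 4·10·6)) / (2·10) = (−11 + √361) / 20 = (−11 + 19)/20 = 2/5.
ℓ''(θ) = −6/θ² − 10 < 0, confirming a maximum.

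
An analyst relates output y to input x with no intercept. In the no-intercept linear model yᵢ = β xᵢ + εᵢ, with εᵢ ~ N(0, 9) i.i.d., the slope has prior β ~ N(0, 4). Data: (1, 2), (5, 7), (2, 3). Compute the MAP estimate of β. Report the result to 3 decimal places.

β̂_MAP = 1.333

log p(β | y) = −Σ(yᵢ − βxᵢ)²/(2·9) − β²/(2·4) + const.
Setting the derivative to zero: Σxᵢ(yᵢ − βxᵢ)/9 − β/4 = 0, so β = Σxᵢyᵢ / (Σxᵢ² + σ²/τ²).
Σxᵢyᵢ = 1·2 + 5·7 + 2·3 = 43; Σxᵢ² = 30; σ²/τ² = 2.25.
β̂_MAP = 43 / (30 + 2.25) = 43/32.25 ≈ 1.333.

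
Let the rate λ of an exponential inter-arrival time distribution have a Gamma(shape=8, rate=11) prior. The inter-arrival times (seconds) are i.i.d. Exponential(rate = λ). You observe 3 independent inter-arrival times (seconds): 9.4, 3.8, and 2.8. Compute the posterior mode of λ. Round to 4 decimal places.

The Exponential(rate=λ) likelihood is ∝ λ^n e^(−λΣtᵢ). Here n = 3 and Σtᵢ = 9.4 + 3.8 + 2.8 = 16.
Posterior ∝ λ^7e^(−11λ) · λ^3e^(−16λ) = λ^10e^(−27λ), i.e. Gamma(11, 27).
Mode = (a−1)/b = 10/27 ≈ 0.3704.

λ̂_MAP = 0.3704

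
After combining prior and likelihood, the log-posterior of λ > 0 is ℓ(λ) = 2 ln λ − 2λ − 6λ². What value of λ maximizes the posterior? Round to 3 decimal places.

ℓ'(λ) = 2/λ − 2 − 12λ. Setting this to zero and multiplying by λ: 12λ² + 2λ − 2 = 0.
λ = (−2 + √(2² + 4·12·2)) / (2·12) = (−2 + √100) / 24 = (−2 + 10)/24 = 1/3.
ℓ''(λ) = −2/λ² − 12 < 0, confirming a maximum.

λ̂_MAP = 0.333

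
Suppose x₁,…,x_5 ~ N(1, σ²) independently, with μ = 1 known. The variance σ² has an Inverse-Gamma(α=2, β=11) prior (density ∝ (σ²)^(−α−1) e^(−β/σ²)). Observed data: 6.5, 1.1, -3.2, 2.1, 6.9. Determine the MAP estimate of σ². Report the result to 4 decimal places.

σ̂²_MAP = 9.6291

Sum of squared deviations about the known mean: SS = (6.5−1)² + (1.1−1)² + (-3.2−1)² + (2.1−1)² + (6.9−1)² = 83.92.
The Normal likelihood contributes (σ²)^(−n/2) exp(−SS/(2σ²)), so the posterior is Inverse-Gamma(α + n/2, β + SS/2) = Inverse-Gamma(4.5, 52.96).
The mode of Inverse-Gamma(a, b) is b/(a+1) = 52.96/5.5 ≈ 9.6291.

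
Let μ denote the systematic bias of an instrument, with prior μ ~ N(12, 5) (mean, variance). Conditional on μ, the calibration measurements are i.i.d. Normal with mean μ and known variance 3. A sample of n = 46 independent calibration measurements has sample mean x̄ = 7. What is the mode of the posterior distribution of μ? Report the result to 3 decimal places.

n = 46, x̄ = 7.
For a Normal prior and Normal likelihood with known variance, the posterior is Normal; its mode equals its mean, the precision-weighted average.
Prior precision 1/σ₀² = 1/5 = 0.2; data precision n/σ² = 46/3.
μ̂ = (0.2·12 + (46/3)·7) / (0.2 + 46/3) = (1646/15)/(233/15) = 1646/233 ≈ 7.064.

μ̂_MAP = 7.064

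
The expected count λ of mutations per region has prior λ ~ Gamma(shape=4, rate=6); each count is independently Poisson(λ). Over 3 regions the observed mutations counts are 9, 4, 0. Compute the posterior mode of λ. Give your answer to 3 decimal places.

λ̂_MAP = 1.778

Σxᵢ = 9+4+0 = 13, with n = 3.
Posterior ∝ λ^3e^(−6λ) · λ^13e^(−3λ) = λ^16e^(−9λ), i.e. Gamma(shape=17, rate=9).
The mode of a Gamma(a, b) with a ≥ 1 (shape–rate) is (a−1)/b = 16/9 ≈ 1.778.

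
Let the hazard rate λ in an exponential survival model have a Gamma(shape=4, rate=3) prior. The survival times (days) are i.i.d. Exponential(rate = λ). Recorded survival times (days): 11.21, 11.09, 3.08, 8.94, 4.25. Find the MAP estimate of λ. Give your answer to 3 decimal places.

λ̂_MAP = 0.192

The Exponential(rate=λ) likelihood is ∝ λ^n e^(−λΣtᵢ). Here n = 5 and Σtᵢ = 11.21 + 11.09 + 3.08 + 8.94 + 4.25 = 38.57.
Posterior ∝ λ^3e^(−3λ) · λ^5e^(−38.57λ) = λ^8e^(−41.57λ), i.e. Gamma(9, 41.57).
Mode = (a−1)/b = 8/41.57 ≈ 0.192.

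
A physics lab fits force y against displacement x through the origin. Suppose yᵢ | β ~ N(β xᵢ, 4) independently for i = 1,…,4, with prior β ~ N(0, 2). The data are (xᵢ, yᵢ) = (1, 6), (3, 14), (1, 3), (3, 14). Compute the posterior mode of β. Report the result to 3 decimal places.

log p(β | y) = −Σ(yᵢ − βxᵢ)²/(2·4) − β²/(2·2) + const.
Setting the derivative to zero: Σxᵢ(yᵢ − βxᵢ)/4 − β/2 = 0, so β = Σxᵢyᵢ / (Σxᵢ² + σ²/τ²).
Σxᵢyᵢ = 1·6 + 3·14 + 1·3 + 3·14 = 93; Σxᵢ² = 20; σ²/τ² = 2.
β̂_MAP = 93 / (20 + 2) = 93/22 ≈ 4.227.

β̂_MAP = 4.227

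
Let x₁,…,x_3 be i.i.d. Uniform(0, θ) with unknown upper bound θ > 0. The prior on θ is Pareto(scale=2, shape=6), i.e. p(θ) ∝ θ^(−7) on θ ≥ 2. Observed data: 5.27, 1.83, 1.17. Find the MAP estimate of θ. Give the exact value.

θ̂_MAP = 5.27

The Uniform(0, θ) likelihood is θ^(−n) for θ ≥ max(xᵢ), zero otherwise. Here max(xᵢ) = 5.27.
Posterior ∝ θ^(−7) · θ^(−3) = θ^(−10) on θ ≥ max(2, 5.27) = 5.27.
This density is strictly decreasing in θ, so the posterior mode lies at the lower boundary of the support.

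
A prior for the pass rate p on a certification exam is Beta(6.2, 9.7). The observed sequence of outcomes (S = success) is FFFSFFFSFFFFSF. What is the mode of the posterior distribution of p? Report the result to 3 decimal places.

p̂_MAP = 0.294

Prior: Beta(6.2, 9.7).
Data: 3 successes in 14 trials (from the sequence). The binomial likelihood contributes p^3(1−p)^11, so the posterior is Beta(6.2+3, 9.7+11) = Beta(9.2, 20.7).
For Beta(a, b) with a, b > 1 the mode is (a−1)/(a+b−2) = 8.2/27.9 ≈ 0.294.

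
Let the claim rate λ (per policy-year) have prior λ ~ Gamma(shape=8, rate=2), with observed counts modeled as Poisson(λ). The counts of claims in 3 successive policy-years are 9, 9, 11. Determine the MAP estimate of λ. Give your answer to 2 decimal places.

Σxᵢ = 9+9+11 = 29, with n = 3.
Posterior ∝ λ^7e^(−2λ) · λ^29e^(−3λ) = λ^36e^(−5λ), i.e. Gamma(shape=37, rate=5).
The mode of a Gamma(a, b) with a ≥ 1 (shape–rate) is (a−1)/b = 36/5 ≈ 7.20.

λ̂_MAP = 7.20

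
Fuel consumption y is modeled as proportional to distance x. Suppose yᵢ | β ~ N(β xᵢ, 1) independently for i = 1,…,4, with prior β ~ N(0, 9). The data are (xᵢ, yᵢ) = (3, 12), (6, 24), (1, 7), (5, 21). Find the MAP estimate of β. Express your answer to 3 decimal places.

β̂_MAP = 4.106

log p(β | y) = −Σ(yᵢ − βxᵢ)²/(2·1) − β²/(2·9) + const.
Setting the derivative to zero: Σxᵢ(yᵢ − βxᵢ)/1 − β/9 = 0, so β = Σxᵢyᵢ / (Σxᵢ² + σ²/τ²).
Σxᵢyᵢ = 3·12 + 6·24 + 1·7 + 5·21 = 292; Σxᵢ² = 71; σ²/τ² = 1/9.
β̂_MAP = 292 / (71 + 1/9) = 292/(640/9) = 657/160 ≈ 4.106.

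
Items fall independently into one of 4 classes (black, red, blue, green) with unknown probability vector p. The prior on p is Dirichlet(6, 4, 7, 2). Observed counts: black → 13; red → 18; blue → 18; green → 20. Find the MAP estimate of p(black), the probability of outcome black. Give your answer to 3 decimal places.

The posterior is Dirichlet(αᵢ + nᵢ) = Dirichlet(19, 22, 25, 22).
For a Dirichlet(a₁,…,a_K) with all aᵢ > 1, the mode has j-th component (aⱼ − 1)/(Σaᵢ − K).
Here Σaᵢ = 88 and K = 4, so p(black) = (19 − 1)/(88 − 4) = 18/84 ≈ 0.214.

MAP estimate of p(black) = 0.214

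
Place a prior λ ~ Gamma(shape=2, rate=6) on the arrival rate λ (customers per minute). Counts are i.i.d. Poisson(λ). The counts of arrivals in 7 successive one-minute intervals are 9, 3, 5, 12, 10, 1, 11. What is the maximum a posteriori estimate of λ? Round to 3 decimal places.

Σxᵢ = 9+3+5+12+10+1+11 = 51, with n = 7.
Posterior ∝ λe^(−6λ) · λ^51e^(−7λ) = λ^52e^(−13λ), i.e. Gamma(shape=53, rate=13).
The mode of a Gamma(a, b) with a ≥ 1 (shape–rate) is (a−1)/b = 52/13 ≈ 4.000.

λ̂_MAP = 4.000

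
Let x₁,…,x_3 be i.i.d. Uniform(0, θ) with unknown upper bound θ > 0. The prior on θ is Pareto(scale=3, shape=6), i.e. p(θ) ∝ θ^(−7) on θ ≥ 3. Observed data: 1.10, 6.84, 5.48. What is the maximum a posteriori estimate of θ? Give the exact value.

The Uniform(0, θ) likelihood is θ^(−n) for θ ≥ max(xᵢ), zero otherwise. Here max(xᵢ) = 6.84.
Posterior ∝ θ^(−7) · θ^(−3) = θ^(−10) on θ ≥ max(3, 6.84) = 6.84.
This density is strictly decreasing in θ, so the posterior mode lies at the lower boundary of the support.

θ̂_MAP = 6.84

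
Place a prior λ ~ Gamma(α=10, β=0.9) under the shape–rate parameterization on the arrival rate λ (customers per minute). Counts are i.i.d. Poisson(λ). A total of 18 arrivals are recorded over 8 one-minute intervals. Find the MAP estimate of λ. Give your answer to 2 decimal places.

Σxᵢ = 18, n = 8.
Posterior ∝ λ^9e^(−0.9λ) · λ^18e^(−8λ) = λ^27e^(−8.9λ), i.e. Gamma(shape=28, rate=8.9).
The mode of a Gamma(a, b) with a ≥ 1 (shape–rate) is (a−1)/b = 27/8.9 ≈ 3.03.

λ̂_MAP = 3.03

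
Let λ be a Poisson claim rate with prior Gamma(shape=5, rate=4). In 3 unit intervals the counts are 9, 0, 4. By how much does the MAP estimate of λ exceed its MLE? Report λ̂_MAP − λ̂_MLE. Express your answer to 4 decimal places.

Σxᵢ = 13. Posterior is Gamma(18, 7); MAP = (18−1)/7 = 17/7 ≈ 2.42857.
MLE = x̄ = 13/3 ≈ 4.33333.
Difference = 17/7 − 13/3 = -40/21 ≈ -1.9048.

MAP − MLE = -1.9048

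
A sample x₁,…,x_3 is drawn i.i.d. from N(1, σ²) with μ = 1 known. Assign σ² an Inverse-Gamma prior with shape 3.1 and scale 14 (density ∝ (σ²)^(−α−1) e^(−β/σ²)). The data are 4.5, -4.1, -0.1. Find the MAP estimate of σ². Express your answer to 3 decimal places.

σ̂²_MAP = 6.024

Sum of squared deviations about the known mean: SS = (4.5−1)² + (-4.1−1)² + (-0.1−1)² = 39.47.
The Normal likelihood contributes (σ²)^(−n/2) exp(−SS/(2σ²)), so the posterior is Inverse-Gamma(α + n/2, β + SS/2) = Inverse-Gamma(4.6, 33.735).
The mode of Inverse-Gamma(a, b) is b/(a+1) = 33.735/5.6 ≈ 6.024.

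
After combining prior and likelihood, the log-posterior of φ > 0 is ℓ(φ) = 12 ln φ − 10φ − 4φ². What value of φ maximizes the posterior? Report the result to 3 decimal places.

ℓ'(φ) = 12/φ − 10 − 8φ. Setting this to zero and multiplying by φ: 8φ² + 10φ − 12 = 0.
φ = (−10 + √(10² + 4·8·12)) / (2·8) = (−10 + √484) / 16 = (−10 + 22)/16 = 3/4.
ℓ''(φ) = −12/φ² − 8 < 0, confirming a maximum.

φ̂_MAP = 0.750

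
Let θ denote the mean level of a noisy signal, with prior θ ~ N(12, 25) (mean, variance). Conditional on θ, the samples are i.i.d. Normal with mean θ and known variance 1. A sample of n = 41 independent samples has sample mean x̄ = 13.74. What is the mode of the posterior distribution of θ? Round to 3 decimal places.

θ̂_MAP = 13.738

n = 41, x̄ = 13.74.
For a Normal prior and Normal likelihood with known variance, the posterior is Normal; its mode equals its mean, the precision-weighted average.
Prior precision 1/σ₀² = 1/25 = 0.04; data precision n/σ² = 41/1 = 41.
θ̂ = (0.04·12 + 41·13.74) / (0.04 + 41) = 563.82/41.04 = 9397/684 ≈ 13.738.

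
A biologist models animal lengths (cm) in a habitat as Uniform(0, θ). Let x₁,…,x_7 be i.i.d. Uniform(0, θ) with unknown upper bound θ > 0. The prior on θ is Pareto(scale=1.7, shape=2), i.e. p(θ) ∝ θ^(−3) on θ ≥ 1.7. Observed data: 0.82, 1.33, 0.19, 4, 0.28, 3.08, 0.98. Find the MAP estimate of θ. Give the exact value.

The Uniform(0, θ) likelihood is θ^(−n) for θ ≥ max(xᵢ), zero otherwise. Here max(xᵢ) = 4.
Posterior ∝ θ^(−3) · θ^(−7) = θ^(−10) on θ ≥ max(1.7, 4) = 4.
This density is strictly decreasing in θ, so the posterior mode lies at the lower boundary of the support.

θ̂_MAP = 4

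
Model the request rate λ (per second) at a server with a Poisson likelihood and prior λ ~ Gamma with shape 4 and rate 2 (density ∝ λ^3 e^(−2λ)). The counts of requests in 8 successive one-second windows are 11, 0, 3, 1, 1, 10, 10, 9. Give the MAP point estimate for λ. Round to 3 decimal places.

Σxᵢ = 11+0+3+1+1+10+10+9 = 45, with n = 8.
Posterior ∝ λ^3e^(−2λ) · λ^45e^(−8λ) = λ^48e^(−10λ), i.e. Gamma(shape=49, rate=10).
The mode of a Gamma(a, b) with a ≥ 1 (shape–rate) is (a−1)/b = 48/10 ≈ 4.800.

λ̂_MAP = 4.800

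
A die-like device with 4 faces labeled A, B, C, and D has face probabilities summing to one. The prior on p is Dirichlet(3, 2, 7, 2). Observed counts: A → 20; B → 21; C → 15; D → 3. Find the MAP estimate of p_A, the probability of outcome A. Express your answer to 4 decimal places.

The posterior is Dirichlet(αᵢ + nᵢ) = Dirichlet(23, 23, 22, 5).
For a Dirichlet(a₁,…,a_K) with all aᵢ > 1, the mode has j-th component (aⱼ − 1)/(Σaᵢ − K).
Here Σaᵢ = 73 and K = 4, so p_A = (23 − 1)/(73 − 4) = 22/69 ≈ 0.3188.

MAP estimate of p_A = 0.3188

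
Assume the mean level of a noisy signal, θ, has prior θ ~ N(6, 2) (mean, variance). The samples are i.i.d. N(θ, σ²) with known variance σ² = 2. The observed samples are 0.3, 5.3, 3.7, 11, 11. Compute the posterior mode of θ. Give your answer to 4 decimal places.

n = 5; x̄ = (0.3 + 5.3 + 3.7 + 11 + 11)/5 = 31.3/5 = 6.26.
For a Normal prior and Normal likelihood with known variance, the posterior is Normal; its mode equals its mean, the precision-weighted average.
Prior precision 1/σ₀² = 1/2 = 0.5; data precision n/σ² = 5/2 = 2.5.
θ̂ = (0.5·6 + 2.5·6.26) / (0.5 + 2.5) = 18.65/3 = 373/60 ≈ 6.2167.

θ̂_MAP = 6.2167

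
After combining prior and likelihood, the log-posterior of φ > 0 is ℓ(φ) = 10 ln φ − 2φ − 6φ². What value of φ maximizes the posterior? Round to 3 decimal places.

φ̂_MAP = 0.833

ℓ'(φ) = 10/φ − 2 − 12φ. Setting this to zero and multiplying by φ: 12φ² + 2φ − 10 = 0.
φ = (−2 + √(2² + 4·12·10)) / (2·12) = (−2 + √484) / 24 = (−2 + 22)/24 = 5/6.
ℓ''(φ) = −10/φ² − 12 < 0, confirming a maximum.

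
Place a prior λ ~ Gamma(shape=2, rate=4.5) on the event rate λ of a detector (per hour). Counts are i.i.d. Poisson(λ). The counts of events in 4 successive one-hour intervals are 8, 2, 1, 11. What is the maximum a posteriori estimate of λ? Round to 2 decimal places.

λ̂_MAP = 2.71

Σxᵢ = 8+2+1+11 = 22, with n = 4.
Posterior ∝ λe^(−4.5λ) · λ^22e^(−4λ) = λ^23e^(−8.5λ), i.e. Gamma(shape=24, rate=8.5).
The mode of a Gamma(a, b) with a ≥ 1 (shape–rate) is (a−1)/b = 23/8.5 ≈ 2.71.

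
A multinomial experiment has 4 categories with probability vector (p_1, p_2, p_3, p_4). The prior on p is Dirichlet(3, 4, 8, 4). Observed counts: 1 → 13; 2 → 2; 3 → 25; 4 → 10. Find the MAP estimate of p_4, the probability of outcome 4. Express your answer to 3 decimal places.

MAP estimate: 0.200

The posterior is Dirichlet(αᵢ + nᵢ) = Dirichlet(16, 6, 33, 14).
For a Dirichlet(a₁,…,a_K) with all aᵢ > 1, the mode has j-th component (aⱼ − 1)/(Σaᵢ − K).
Here Σaᵢ = 69 and K = 4, so p_4 = (14 − 1)/(69 − 4) = 13/65 ≈ 0.200.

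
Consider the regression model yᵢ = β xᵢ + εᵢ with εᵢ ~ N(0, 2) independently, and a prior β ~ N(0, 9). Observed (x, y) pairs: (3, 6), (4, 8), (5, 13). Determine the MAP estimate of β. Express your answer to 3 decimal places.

β̂_MAP = 2.290

log p(β | y) = −Σ(yᵢ − βxᵢ)²/(2·2) − β²/(2·9) + const.
Setting the derivative to zero: Σxᵢ(yᵢ − βxᵢ)/2 − β/9 = 0, so β = Σxᵢyᵢ / (Σxᵢ² + σ²/τ²).
Σxᵢyᵢ = 3·6 + 4·8 + 5·13 = 115; Σxᵢ² = 50; σ²/τ² = 2/9.
β̂_MAP = 115 / (50 + 2/9) = 115/(452/9) = 1035/452 ≈ 2.290.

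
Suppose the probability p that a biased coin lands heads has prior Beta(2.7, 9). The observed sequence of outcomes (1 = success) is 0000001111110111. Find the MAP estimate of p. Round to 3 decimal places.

Prior: Beta(2.7, 9).
Data: 9 successes in 16 trials (from the sequence). The binomial likelihood contributes p^9(1−p)^7, so the posterior is Beta(2.7+9, 9+7) = Beta(11.7, 16).
For Beta(a, b) with a, b > 1 the mode is (a−1)/(a+b−2) = 10.7/25.7 ≈ 0.416.

p̂_MAP = 0.416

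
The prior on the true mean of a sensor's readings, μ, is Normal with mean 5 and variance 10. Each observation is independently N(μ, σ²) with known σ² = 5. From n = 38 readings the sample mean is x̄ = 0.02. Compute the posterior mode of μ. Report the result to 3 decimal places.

μ̂_MAP = 0.085

n = 38, x̄ = 0.02.
For a Normal prior and Normal likelihood with known variance, the posterior is Normal; its mode equals its mean, the precision-weighted average.
Prior precision 1/σ₀² = 1/10 = 0.1; data precision n/σ² = 38/5 = 7.6.
μ̂ = (0.1·5 + 7.6·0.02) / (0.1 + 7.6) = 0.652/7.7 = 163/1925 ≈ 0.085.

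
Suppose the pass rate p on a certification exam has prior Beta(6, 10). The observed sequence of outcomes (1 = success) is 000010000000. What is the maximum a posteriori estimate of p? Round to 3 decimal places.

p̂_MAP = 0.231

Prior: Beta(6, 10).
Data: 1 success in 12 trials (from the sequence). The binomial likelihood contributes p(1−p)^11, so the posterior is Beta(6+1, 10+11) = Beta(7, 21).
For Beta(a, b) with a, b > 1 the mode is (a−1)/(a+b−2) = 6/26 ≈ 0.231.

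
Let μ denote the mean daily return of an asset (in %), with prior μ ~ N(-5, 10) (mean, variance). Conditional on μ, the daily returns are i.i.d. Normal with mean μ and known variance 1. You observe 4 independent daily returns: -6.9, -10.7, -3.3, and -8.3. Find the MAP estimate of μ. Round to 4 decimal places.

μ̂_MAP = -7.2439

n = 4; x̄ = ((-6.9) + (-10.7) + (-3.3) + (-8.3))/4 = -29.2/4 = -7.3.
For a Normal prior and Normal likelihood with known variance, the posterior is Normal; its mode equals its mean, the precision-weighted average.
Prior precision 1/σ₀² = 1/10 = 0.1; data precision n/σ² = 4/1 = 4.
μ̂ = (0.1·(-5) + 4·(-7.3)) / (0.1 + 4) = (-29.7)/4.1 = -297/41 ≈ -7.2439.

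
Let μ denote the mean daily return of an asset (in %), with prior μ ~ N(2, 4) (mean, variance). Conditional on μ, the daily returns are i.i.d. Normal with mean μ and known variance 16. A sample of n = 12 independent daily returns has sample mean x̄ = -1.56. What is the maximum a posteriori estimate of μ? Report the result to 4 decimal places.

μ̂_MAP = -0.6700

n = 12, x̄ = -1.56.
For a Normal prior and Normal likelihood with known variance, the posterior is Normal; its mode equals its mean, the precision-weighted average.
Prior precision 1/σ₀² = 1/4 = 0.25; data precision n/σ² = 12/16 = 0.75.
μ̂ = (0.25·2 + 0.75·(-1.56)) / (0.25 + 0.75) = (-0.67)/1 = -0.6700.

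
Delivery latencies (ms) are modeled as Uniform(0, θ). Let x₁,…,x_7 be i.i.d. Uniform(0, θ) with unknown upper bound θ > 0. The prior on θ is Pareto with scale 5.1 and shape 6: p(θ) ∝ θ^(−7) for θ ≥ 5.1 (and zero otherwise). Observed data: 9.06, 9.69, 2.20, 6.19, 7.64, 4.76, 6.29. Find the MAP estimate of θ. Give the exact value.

The Uniform(0, θ) likelihood is θ^(−n) for θ ≥ max(xᵢ), zero otherwise. Here max(xᵢ) = 9.69.
Posterior ∝ θ^(−7) · θ^(−7) = θ^(−14) on θ ≥ max(5.1, 9.69) = 9.69.
This density is strictly decreasing in θ, so the posterior mode lies at the lower boundary of the support.

θ̂_MAP = 9.69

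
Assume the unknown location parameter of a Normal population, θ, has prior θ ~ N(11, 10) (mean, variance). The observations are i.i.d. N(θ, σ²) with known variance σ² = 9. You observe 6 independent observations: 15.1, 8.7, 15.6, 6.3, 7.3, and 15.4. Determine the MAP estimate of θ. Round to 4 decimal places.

n = 6; x̄ = (15.1 + 8.7 + 15.6 + 6.3 + 7.3 + 15.4)/6 = 68.4/6 = 11.4.
For a Normal prior and Normal likelihood with known variance, the posterior is Normal; its mode equals its mean, the precision-weighted average.
Prior precision 1/σ₀² = 1/10 = 0.1; data precision n/σ² = 6/9 = 2/3.
θ̂ = (0.1·11 + (2/3)·11.4) / (0.1 + 2/3) = 8.7/(23/30) = 261/23 ≈ 11.3478.

θ̂_MAP = 11.3478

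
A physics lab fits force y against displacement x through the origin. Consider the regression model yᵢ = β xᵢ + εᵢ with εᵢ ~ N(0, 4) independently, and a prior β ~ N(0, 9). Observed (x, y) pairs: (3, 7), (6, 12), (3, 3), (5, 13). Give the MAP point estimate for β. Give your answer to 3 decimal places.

β̂_MAP = 2.102

log p(β | y) = −Σ(yᵢ − βxᵢ)²/(2·4) − β²/(2·9) + const.
Setting the derivative to zero: Σxᵢ(yᵢ − βxᵢ)/4 − β/9 = 0, so β = Σxᵢyᵢ / (Σxᵢ² + σ²/τ²).
Σxᵢyᵢ = 3·7 + 6·12 + 3·3 + 5·13 = 167; Σxᵢ² = 79; σ²/τ² = 4/9.
β̂_MAP = 167 / (79 + 4/9) = 167/(715/9) = 1503/715 ≈ 2.102.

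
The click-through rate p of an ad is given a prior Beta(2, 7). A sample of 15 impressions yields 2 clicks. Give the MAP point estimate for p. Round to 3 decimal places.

p̂_MAP = 0.136

Prior: Beta(2, 7).
Data: 2 successes in 15 trials. The binomial likelihood contributes p^2(1−p)^13, so the posterior is Beta(2+2, 7+13) = Beta(4, 20).
For Beta(a, b) with a, b > 1 the mode is (a−1)/(a+b−2) = 3/22 ≈ 0.136.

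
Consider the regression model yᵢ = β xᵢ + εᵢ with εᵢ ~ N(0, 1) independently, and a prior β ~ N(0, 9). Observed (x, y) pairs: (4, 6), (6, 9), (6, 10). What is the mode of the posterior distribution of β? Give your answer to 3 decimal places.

log p(β | y) = −Σ(yᵢ − βxᵢ)²/(2·1) − β²/(2·9) + const.
Setting the derivative to zero: Σxᵢ(yᵢ − βxᵢ)/1 − β/9 = 0, so β = Σxᵢyᵢ / (Σxᵢ² + σ²/τ²).
Σxᵢyᵢ = 4·6 + 6·9 + 6·10 = 138; Σxᵢ² = 88; σ²/τ² = 1/9.
β̂_MAP = 138 / (88 + 1/9) = 138/(793/9) = 1242/793 ≈ 1.566.

β̂_MAP = 1.566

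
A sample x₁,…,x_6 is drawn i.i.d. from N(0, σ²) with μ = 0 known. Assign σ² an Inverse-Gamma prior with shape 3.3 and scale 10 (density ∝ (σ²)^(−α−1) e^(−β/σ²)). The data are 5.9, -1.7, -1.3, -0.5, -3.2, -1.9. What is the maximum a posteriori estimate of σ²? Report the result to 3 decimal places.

Sum of squared deviations about the known mean: SS = (5.9−0)² + (-1.7−0)² + (-1.3−0)² + (-0.5−0)² + (-3.2−0)² + (-1.9−0)² = 53.49.
The Normal likelihood contributes (σ²)^(−n/2) exp(−SS/(2σ²)), so the posterior is Inverse-Gamma(α + n/2, β + SS/2) = Inverse-Gamma(6.3, 36.745).
The mode of Inverse-Gamma(a, b) is b/(a+1) = 36.745/7.3 ≈ 5.034.

σ̂²_MAP = 5.034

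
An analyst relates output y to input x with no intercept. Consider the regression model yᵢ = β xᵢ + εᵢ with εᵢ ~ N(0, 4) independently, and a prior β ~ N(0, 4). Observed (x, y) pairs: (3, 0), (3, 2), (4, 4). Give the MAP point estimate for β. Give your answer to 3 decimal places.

β̂_MAP = 0.629

log p(β | y) = −Σ(yᵢ − βxᵢ)²/(2·4) − β²/(2·4) + const.
Setting the derivative to zero: Σxᵢ(yᵢ − βxᵢ)/4 − β/4 = 0, so β = Σxᵢyᵢ / (Σxᵢ² + σ²/τ²).
Σxᵢyᵢ = 3·0 + 3·2 + 4·4 = 22; Σxᵢ² = 34; σ²/τ² = 1.
β̂_MAP = 22 / (34 + 1) = 22/35 ≈ 0.629.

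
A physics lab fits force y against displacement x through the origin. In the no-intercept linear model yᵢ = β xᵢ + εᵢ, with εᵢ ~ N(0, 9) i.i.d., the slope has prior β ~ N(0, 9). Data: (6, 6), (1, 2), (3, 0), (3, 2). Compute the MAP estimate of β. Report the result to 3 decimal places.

β̂_MAP = 0.786

log p(β | y) = −Σ(yᵢ − βxᵢ)²/(2·9) − β²/(2·9) + const.
Setting the derivative to zero: Σxᵢ(yᵢ − βxᵢ)/9 − β/9 = 0, so β = Σxᵢyᵢ / (Σxᵢ² + σ²/τ²).
Σxᵢyᵢ = 6·6 + 1·2 + 3·0 + 3·2 = 44; Σxᵢ² = 55; σ²/τ² = 1.
β̂_MAP = 44 / (55 + 1) = 44/56 ≈ 0.786.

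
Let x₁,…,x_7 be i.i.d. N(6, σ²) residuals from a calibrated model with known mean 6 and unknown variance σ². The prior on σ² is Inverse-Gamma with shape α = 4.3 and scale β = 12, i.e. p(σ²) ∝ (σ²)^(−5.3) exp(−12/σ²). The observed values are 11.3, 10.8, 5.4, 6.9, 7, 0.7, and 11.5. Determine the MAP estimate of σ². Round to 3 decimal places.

σ̂²_MAP = 7.707

Sum of squared deviations about the known mean: SS = (11.3−6)² + (10.8−6)² + (5.4−6)² + (6.9−6)² + (7−6)² + (0.7−6)² + (11.5−6)² = 111.64.
The Normal likelihood contributes (σ²)^(−n/2) exp(−SS/(2σ²)), so the posterior is Inverse-Gamma(α + n/2, β + SS/2) = Inverse-Gamma(7.8, 67.82).
The mode of Inverse-Gamma(a, b) is b/(a+1) = 67.82/8.8 ≈ 7.707.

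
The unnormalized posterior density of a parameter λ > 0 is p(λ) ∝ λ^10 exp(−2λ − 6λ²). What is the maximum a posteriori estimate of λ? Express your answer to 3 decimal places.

ℓ'(λ) = 10/λ − 2 − 12λ. Setting this to zero and multiplying by λ: 12λ² + 2λ − 10 = 0.
λ = (−2 + √(2² + 4·12·10)) / (2·12) = (−2 + √484) / 24 = (−2 + 22)/24 = 5/6.
ℓ''(λ) = −10/λ² − 12 < 0, confirming a maximum.

λ̂_MAP = 0.833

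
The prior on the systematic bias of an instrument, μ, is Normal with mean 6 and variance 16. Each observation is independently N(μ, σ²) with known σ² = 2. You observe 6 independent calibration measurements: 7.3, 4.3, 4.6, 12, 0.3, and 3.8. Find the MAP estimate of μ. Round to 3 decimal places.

n = 6; x̄ = (7.3 + 4.3 + 4.6 + 12 + 0.3 + 3.8)/6 = 32.3/6 = 323/60 ≈ 5.3833.
For a Normal prior and Normal likelihood with known variance, the posterior is Normal; its mode equals its mean, the precision-weighted average.
Prior precision 1/σ₀² = 1/16 = 0.0625; data precision n/σ² = 6/2 = 3.
μ̂ = (0.0625·6 + 3·(323/60)) / (0.0625 + 3) = 16.525/3.0625 = 1322/245 ≈ 5.396.

μ̂_MAP = 5.396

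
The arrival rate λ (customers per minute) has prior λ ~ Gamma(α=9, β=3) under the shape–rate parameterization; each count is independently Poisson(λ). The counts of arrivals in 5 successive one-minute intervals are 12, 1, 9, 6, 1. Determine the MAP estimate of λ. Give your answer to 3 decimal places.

λ̂_MAP = 4.625

Σxᵢ = 12+1+9+6+1 = 29, with n = 5.
Posterior ∝ λ^8e^(−3λ) · λ^29e^(−5λ) = λ^37e^(−8λ), i.e. Gamma(shape=38, rate=8).
The mode of a Gamma(a, b) with a ≥ 1 (shape–rate) is (a−1)/b = 37/8 ≈ 4.625.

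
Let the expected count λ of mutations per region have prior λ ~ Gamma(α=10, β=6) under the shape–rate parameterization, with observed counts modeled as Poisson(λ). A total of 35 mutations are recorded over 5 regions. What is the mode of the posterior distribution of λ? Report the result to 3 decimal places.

λ̂_MAP = 4.000

Σxᵢ = 35, n = 5.
Posterior ∝ λ^9e^(−6λ) · λ^35e^(−5λ) = λ^44e^(−11λ), i.e. Gamma(shape=45, rate=11).
The mode of a Gamma(a, b) with a ≥ 1 (shape–rate) is (a−1)/b = 44/11 ≈ 4.000.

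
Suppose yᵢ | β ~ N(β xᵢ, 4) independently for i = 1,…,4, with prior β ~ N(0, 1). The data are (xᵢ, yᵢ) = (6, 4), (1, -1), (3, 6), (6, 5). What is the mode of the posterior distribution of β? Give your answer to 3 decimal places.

log p(β | y) = −Σ(yᵢ − βxᵢ)²/(2·4) − β²/(2·1) + const.
Setting the derivative to zero: Σxᵢ(yᵢ − βxᵢ)/4 − β/1 = 0, so β = Σxᵢyᵢ / (Σxᵢ² + σ²/τ²).
Σxᵢyᵢ = 6·4 + 1·(-1) + 3·6 + 6·5 = 71; Σxᵢ² = 82; σ²/τ² = 4.
β̂_MAP = 71 / (82 + 4) = 71/86 ≈ 0.826.

β̂_MAP = 0.826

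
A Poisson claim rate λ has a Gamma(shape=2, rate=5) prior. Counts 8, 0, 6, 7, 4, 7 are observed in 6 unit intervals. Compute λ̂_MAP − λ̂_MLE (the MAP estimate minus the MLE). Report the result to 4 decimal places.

Σxᵢ = 32. Posterior is Gamma(34, 11); MAP = (34−1)/11 = 33/11 ≈ 3.00000.
MLE = x̄ = 32/6 ≈ 5.33333.
Difference = 33/11 − 32/6 = -7/3 ≈ -2.3333.

MAP − MLE = -2.3333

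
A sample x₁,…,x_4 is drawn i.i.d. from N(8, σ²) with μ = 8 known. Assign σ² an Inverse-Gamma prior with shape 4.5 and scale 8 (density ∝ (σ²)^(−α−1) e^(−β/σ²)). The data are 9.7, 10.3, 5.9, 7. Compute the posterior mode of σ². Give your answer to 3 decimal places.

σ̂²_MAP = 1.973

Sum of squared deviations about the known mean: SS = (9.7−8)² + (10.3−8)² + (5.9−8)² + (7−8)² = 13.59.
The Normal likelihood contributes (σ²)^(−n/2) exp(−SS/(2σ²)), so the posterior is Inverse-Gamma(α + n/2, β + SS/2) = Inverse-Gamma(6.5, 14.795).
The mode of Inverse-Gamma(a, b) is b/(a+1) = 14.795/7.5 ≈ 1.973.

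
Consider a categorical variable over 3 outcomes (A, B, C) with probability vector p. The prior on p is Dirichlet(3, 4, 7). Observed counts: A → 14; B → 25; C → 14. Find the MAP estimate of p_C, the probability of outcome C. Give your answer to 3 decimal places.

The posterior is Dirichlet(αᵢ + nᵢ) = Dirichlet(17, 29, 21).
For a Dirichlet(a₁,…,a_K) with all aᵢ > 1, the mode has j-th component (aⱼ − 1)/(Σaᵢ − K).
Here Σaᵢ = 67 and K = 3, so p_C = (21 − 1)/(67 − 3) = 20/64 ≈ 0.313.

MAP estimate of p_C = 0.313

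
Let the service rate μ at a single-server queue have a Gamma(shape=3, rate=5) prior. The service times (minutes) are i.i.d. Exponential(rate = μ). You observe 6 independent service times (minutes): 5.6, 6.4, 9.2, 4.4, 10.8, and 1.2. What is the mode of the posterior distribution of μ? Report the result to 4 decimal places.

μ̂_MAP = 0.1878

The Exponential(rate=μ) likelihood is ∝ μ^n e^(−μΣtᵢ). Here n = 6 and Σtᵢ = 5.6 + 6.4 + 9.2 + 4.4 + 10.8 + 1.2 = 37.6.
Posterior ∝ μ^2e^(−5μ) · μ^6e^(−37.6μ) = μ^8e^(−42.6μ), i.e. Gamma(9, 42.6).
Mode = (a−1)/b = 8/42.6 ≈ 0.1878.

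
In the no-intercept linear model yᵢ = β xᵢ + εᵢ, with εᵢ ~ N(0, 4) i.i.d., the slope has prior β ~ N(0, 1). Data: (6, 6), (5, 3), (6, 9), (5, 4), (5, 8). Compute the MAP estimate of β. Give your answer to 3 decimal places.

β̂_MAP = 1.093

log p(β | y) = −Σ(yᵢ − βxᵢ)²/(2·4) − β²/(2·1) + const.
Setting the derivative to zero: Σxᵢ(yᵢ − βxᵢ)/4 − β/1 = 0, so β = Σxᵢyᵢ / (Σxᵢ² + σ²/τ²).
Σxᵢyᵢ = 6·6 + 5·3 + 6·9 + 5·4 + 5·8 = 165; Σxᵢ² = 147; σ²/τ² = 4.
β̂_MAP = 165 / (147 + 4) = 165/151 ≈ 1.093.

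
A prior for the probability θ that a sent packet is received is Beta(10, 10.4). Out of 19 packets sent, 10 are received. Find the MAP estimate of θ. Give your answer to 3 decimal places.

Prior: Beta(10, 10.4).
Data: 10 successes in 19 trials. The binomial likelihood contributes θ^10(1−θ)^9, so the posterior is Beta(10+10, 10.4+9) = Beta(20, 19.4).
For Beta(a, b) with a, b > 1 the mode is (a−1)/(a+b−2) = 19/37.4 ≈ 0.508.

θ̂_MAP = 0.508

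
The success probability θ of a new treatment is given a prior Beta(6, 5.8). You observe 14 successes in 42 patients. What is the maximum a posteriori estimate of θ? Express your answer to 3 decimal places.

θ̂_MAP = 0.367

Prior: Beta(6, 5.8).
Data: 14 successes in 42 trials. The binomial likelihood contributes θ^14(1−θ)^28, so the posterior is Beta(6+14, 5.8+28) = Beta(20, 33.8).
For Beta(a, b) with a, b > 1 the mode is (a−1)/(a+b−2) = 19/51.8 ≈ 0.367.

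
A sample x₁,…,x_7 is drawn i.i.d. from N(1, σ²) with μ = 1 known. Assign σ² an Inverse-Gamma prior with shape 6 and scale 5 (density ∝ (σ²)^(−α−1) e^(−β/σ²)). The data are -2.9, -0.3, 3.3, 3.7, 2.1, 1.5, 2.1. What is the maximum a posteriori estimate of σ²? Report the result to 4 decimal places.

σ̂²_MAP = 2.0071

Sum of squared deviations about the known mean: SS = (-2.9−1)² + (-0.3−1)² + (3.3−1)² + (3.7−1)² + (2.1−1)² + (1.5−1)² + (2.1−1)² = 32.15.
The Normal likelihood contributes (σ²)^(−n/2) exp(−SS/(2σ²)), so the posterior is Inverse-Gamma(α + n/2, β + SS/2) = Inverse-Gamma(9.5, 21.075).
The mode of Inverse-Gamma(a, b) is b/(a+1) = 21.075/10.5 ≈ 2.0071.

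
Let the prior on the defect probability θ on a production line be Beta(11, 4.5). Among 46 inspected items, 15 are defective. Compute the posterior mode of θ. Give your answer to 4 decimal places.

Prior: Beta(11, 4.5).
Data: 15 successes in 46 trials. The binomial likelihood contributes θ^15(1−θ)^31, so the posterior is Beta(11+15, 4.5+31) = Beta(26, 35.5).
For Beta(a, b) with a, b > 1 the mode is (a−1)/(a+b−2) = 25/59.5 ≈ 0.4202.

θ̂_MAP = 0.4202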